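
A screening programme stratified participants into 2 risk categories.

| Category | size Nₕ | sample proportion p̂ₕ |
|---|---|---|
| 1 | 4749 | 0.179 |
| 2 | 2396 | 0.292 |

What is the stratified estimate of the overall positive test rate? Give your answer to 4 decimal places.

0.2169

N = 4749 + 2396 = 7145.
Overall proportion = Σ (Nₕ/N)·p̂ₕ.
Σ Nₕp̂ₕ = 850.071 + 699.632 = 1549.703.
1549.703 / 7145 = 0.216893... → 0.2169.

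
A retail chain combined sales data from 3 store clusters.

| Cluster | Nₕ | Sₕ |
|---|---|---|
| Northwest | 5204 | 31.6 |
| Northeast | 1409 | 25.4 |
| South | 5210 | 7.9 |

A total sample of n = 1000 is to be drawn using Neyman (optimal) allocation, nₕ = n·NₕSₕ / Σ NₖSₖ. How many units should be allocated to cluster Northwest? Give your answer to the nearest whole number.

Σ NₕSₕ = 5204·31.6 + 1409·25.4 + 5210·7.9 = 241394.
Share for Northwest: 164446.4/241394 = 0.68124.
n_Northwest = 1000 × 0.68124 = 681.236... → 681.

681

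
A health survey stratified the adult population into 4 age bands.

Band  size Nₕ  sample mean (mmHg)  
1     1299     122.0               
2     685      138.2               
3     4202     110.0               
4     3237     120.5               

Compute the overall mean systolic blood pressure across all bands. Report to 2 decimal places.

N = 9423; weights Wₕ = Nₕ/N = (0.1379, 0.0727, 0.4459, 0.3435).
x̄_st = Σ Wₕ·x̄ₕ = 0.1379·122.0 + 0.0727·138.2 + 0.4459·110.0 + 0.3435·120.5 ≈ 117.3112...
→ 117.31.

117.31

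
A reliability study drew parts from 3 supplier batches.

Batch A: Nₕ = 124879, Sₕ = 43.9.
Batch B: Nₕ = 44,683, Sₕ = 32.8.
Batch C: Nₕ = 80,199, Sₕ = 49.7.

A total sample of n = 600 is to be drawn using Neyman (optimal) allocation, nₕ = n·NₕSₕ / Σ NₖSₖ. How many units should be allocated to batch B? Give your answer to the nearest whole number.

80

Σ NₕSₕ = 124879·43.9 + 44683·32.8 + 80199·49.7 = 10933680.8.
Share for B: 1465602.4/10933680.8 = 0.13404.
n_B = 600 × 0.13404 = 80.427... → 80.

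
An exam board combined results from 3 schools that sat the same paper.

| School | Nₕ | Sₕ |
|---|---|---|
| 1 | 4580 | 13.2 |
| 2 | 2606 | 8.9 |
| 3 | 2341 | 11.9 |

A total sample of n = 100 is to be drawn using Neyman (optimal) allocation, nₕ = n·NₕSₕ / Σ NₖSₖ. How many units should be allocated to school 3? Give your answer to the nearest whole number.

25

1: NₕSₕ = 4580·13.2 = 60456
2: NₕSₕ = 2606·8.9 = 23193.4
3: NₕSₕ = 2341·11.9 = 27857.9
Σ NₕSₕ = 111507.3.
n_3 = 100·27857.9/111507.3 = 24.983... → 25.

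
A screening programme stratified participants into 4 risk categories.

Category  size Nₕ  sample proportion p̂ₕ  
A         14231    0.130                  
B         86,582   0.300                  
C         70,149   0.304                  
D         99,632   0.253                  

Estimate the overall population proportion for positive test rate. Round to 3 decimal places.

N = 14231 + 86582 + 70149 + 99632 = 270594.
Overall proportion = Σ (Nₕ/N)·p̂ₕ.
Σ Nₕp̂ₕ = 1850.03 + 25974.6 + 21325.296 + 25206.896 = 74356.822.
74356.822 / 270594 = 0.27479... → 0.275.

0.275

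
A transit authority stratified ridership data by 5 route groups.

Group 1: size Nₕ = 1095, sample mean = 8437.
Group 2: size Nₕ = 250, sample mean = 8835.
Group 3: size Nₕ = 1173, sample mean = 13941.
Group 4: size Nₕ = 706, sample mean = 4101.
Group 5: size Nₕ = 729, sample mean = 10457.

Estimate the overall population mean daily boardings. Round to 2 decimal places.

9693.53

x̄_st = (Σ Nₕx̄ₕ) / (Σ Nₕ) = (1095·8437 + 250·8835 + 1173·13941 + 706·4101 + 729·10457) / 3953
= 38318517 / 3953 = 9693.5282... → 9693.53.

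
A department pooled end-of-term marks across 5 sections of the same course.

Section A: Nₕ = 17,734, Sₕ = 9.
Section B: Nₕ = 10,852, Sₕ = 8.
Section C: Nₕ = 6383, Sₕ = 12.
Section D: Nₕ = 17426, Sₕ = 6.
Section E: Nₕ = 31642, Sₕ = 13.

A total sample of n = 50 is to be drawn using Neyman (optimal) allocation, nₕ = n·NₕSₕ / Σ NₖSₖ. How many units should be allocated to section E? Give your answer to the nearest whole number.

Σ NₕSₕ = 17734·9 + 10852·8 + 6383·12 + 17426·6 + 31642·13 = 838920.
Share for E: 411346/838920 = 0.49033.
n_E = 50 × 0.49033 = 24.516... → 25.

25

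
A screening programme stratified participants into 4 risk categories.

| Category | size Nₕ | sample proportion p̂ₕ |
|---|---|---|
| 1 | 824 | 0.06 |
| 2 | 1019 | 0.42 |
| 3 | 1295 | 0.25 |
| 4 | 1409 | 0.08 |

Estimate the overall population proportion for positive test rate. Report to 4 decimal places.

Wₕ = Nₕ/N with N = 4547: 0.1812, 0.2241, 0.2848, 0.3099.
p̂_st = 0.1812·0.06 + 0.2241·0.42 + 0.2848·0.25 + 0.3099·0.08 ≈ 0.200987... → 0.2010.

0.2010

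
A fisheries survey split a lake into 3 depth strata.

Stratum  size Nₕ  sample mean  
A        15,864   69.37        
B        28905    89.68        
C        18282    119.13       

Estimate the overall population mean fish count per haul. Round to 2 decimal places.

N = 15864 + 28905 + 18282 = 63051.
The stratified mean weights each stratum mean by its population share Nₕ/N.
Σ Nₕx̄ₕ = 15864·69.37 + 28905·89.68 + 18282·119.13 = 1100485.68 + 2592200.4 + 2177934.66 = 5870620.74.
Divide by N: 5870620.74 / 63051 = 93.1091... → 93.11.

93.11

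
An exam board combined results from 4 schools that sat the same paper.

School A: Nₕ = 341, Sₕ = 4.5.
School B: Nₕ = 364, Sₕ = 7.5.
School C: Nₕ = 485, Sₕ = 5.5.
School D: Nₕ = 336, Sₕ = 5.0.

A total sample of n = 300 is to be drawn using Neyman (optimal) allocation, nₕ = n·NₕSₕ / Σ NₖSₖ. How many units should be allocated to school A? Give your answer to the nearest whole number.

A: NₕSₕ = 341·4.5 = 1534.5
B: NₕSₕ = 364·7.5 = 2730
C: NₕSₕ = 485·5.5 = 2667.5
D: NₕSₕ = 336·5.0 = 1680
Σ NₕSₕ = 8612.
n_A = 300·1534.5/8612 = 53.454... → 53.

53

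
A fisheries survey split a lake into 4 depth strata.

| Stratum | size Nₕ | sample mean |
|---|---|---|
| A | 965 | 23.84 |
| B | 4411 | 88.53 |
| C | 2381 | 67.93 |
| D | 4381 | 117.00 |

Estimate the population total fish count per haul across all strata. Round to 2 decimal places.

Population total = Σ Nₕ·x̄ₕ (each stratum's size times its mean).
965·23.84 + 4411·88.53 + 2381·67.93 + 4381·117.00 = 23005.6 + 390505.83 + 161741.33 + 512577 = 1087829.76.

1087829.76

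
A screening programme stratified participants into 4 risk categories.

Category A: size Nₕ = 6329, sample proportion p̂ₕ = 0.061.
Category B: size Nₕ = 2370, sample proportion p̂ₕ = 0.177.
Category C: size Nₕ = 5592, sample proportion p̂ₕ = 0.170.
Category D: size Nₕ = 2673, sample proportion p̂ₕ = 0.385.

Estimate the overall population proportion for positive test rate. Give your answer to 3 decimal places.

N = 6329 + 2370 + 5592 + 2673 = 16964.
Overall proportion = Σ (Nₕ/N)·p̂ₕ.
Σ Nₕp̂ₕ = 386.069 + 419.49 + 950.64 + 1029.105 = 2785.304.
2785.304 / 16964 = 0.16419... → 0.164.

0.164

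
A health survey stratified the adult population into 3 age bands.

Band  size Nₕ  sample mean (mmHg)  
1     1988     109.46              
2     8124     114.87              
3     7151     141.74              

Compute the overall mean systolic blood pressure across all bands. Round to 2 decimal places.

125.38

N = 17263; weights Wₕ = Nₕ/N = (0.1152, 0.4706, 0.4142).
x̄_st = Σ Wₕ·x̄ₕ = 0.1152·109.46 + 0.4706·114.87 + 0.4142·141.74 ≈ 125.3776...
→ 125.38.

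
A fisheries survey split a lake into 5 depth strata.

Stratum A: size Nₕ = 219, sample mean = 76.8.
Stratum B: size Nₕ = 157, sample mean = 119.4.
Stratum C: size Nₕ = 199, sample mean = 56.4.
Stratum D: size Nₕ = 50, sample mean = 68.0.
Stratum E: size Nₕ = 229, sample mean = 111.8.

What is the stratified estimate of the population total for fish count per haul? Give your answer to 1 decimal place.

75790.8

A: 219·76.8 = 16819.2
B: 157·119.4 = 18745.8
C: 199·56.4 = 11223.6
D: 50·68.0 = 3400
E: 229·111.8 = 25602.2
τ̂ = Σ Nₕx̄ₕ = 75790.8.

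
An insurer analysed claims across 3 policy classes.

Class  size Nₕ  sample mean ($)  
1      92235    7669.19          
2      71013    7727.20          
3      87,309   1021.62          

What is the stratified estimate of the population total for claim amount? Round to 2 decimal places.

1: 92235·7669.19 = 707367739.65
2: 71013·7727.20 = 548731653.6
3: 87309·1021.62 = 89196620.58
τ̂ = Σ Nₕx̄ₕ = 1345296013.83.

1345296013.83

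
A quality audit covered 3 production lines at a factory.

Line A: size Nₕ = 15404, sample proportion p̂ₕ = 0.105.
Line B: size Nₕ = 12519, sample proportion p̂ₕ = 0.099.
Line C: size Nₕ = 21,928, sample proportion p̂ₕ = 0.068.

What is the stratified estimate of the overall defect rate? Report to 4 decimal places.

0.0872

Wₕ = Nₕ/N with N = 49851: 0.3090, 0.2511, 0.4399.
p̂_st = 0.3090·0.105 + 0.2511·0.099 + 0.4399·0.068 ≈ 0.087218... → 0.0872.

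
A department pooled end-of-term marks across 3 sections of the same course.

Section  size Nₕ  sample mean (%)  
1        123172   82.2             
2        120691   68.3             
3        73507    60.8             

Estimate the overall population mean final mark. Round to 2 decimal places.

N = 317370; weights Wₕ = Nₕ/N = (0.3881, 0.3803, 0.2316).
x̄_st = Σ Wₕ·x̄ₕ = 0.3881·82.2 + 0.3803·68.3 + 0.2316·60.8 ≈ 71.9575...
→ 71.96.

71.96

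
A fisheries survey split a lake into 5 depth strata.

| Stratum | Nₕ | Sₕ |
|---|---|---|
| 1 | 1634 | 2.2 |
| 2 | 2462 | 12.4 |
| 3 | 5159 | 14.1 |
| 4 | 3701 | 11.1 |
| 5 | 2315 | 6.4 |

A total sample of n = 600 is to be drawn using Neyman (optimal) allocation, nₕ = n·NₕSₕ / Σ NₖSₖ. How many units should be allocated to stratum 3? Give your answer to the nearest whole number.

268

Σ NₕSₕ = 1634·2.2 + 2462·12.4 + 5159·14.1 + 3701·11.1 + 2315·6.4 = 162762.6.
Share for 3: 72741.9/162762.6 = 0.44692.
n_3 = 600 × 0.44692 = 268.152... → 268.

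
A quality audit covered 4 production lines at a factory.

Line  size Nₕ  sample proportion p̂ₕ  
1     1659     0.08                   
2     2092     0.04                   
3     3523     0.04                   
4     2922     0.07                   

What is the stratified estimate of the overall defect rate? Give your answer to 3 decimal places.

0.055

Wₕ = Nₕ/N with N = 10196: 0.1627, 0.2052, 0.3455, 0.2866.
p̂_st = 0.1627·0.08 + 0.2052·0.04 + 0.3455·0.04 + 0.2866·0.07 ≈ 0.05511... → 0.055.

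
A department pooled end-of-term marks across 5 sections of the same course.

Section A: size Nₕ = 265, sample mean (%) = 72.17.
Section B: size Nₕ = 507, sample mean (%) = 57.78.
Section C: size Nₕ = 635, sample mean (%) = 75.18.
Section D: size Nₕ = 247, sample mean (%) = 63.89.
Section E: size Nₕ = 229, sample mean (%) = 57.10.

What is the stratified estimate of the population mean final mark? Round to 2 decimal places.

N = 265 + 507 + 635 + 247 + 229 = 1883.
Weight each subgroup mean by Nₕ/N and sum.
Σ Nₕx̄ₕ = 265·72.17 + 507·57.78 + 635·75.18 + 247·63.89 + 229·57.10 = 19125.05 + 29294.46 + 47739.3 + 15780.83 + 13075.9 = 125015.54.
Divide by N: 125015.54 / 1883 = 66.3917... → 66.39.

66.39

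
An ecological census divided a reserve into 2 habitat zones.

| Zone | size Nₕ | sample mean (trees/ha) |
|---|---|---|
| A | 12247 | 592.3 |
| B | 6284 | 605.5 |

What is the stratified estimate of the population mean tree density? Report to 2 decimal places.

N = 18531; weights Wₕ = Nₕ/N = (0.6609, 0.3391).
x̄_st = Σ Wₕ·x̄ₕ = 0.6609·592.3 + 0.3391·605.5 ≈ 596.7762...
→ 596.78.

596.78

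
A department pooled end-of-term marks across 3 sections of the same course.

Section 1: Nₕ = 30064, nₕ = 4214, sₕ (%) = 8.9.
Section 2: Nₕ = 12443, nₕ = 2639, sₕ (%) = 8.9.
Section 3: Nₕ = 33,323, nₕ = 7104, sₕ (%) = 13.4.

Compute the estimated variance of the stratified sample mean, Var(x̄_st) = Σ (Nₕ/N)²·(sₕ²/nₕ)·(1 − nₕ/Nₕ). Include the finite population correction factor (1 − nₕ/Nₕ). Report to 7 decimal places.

0.0070177

N = 75830. Term for each stratum: Wₕ²sₕ²/nₕ·(1−nₕ/Nₕ).
Var(x̄_st) = 0.0025404502 + 0.0006367763 + 0.0038404733 = 0.0070176998 → 0.0070177.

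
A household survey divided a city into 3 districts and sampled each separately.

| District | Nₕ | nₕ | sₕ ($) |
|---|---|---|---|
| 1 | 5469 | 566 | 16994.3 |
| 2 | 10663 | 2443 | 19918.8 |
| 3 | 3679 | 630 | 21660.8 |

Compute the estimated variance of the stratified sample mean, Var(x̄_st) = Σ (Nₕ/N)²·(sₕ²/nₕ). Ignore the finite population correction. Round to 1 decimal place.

N = 19811. Term for each stratum: Wₕ²sₕ²/nₕ.
Var(x̄_st) = 38885.9918 + 47048.8375 + 25683.5596 = 111618.3890 → 111618.4.

111618.4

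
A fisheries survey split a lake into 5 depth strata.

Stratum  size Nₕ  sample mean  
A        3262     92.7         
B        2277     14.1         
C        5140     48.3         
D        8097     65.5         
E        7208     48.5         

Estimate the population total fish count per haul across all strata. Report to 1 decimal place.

A: 3262·92.7 = 302387.4
B: 2277·14.1 = 32105.7
C: 5140·48.3 = 248262
D: 8097·65.5 = 530353.5
E: 7208·48.5 = 349588
τ̂ = Σ Nₕx̄ₕ = 1462696.6.

1462696.6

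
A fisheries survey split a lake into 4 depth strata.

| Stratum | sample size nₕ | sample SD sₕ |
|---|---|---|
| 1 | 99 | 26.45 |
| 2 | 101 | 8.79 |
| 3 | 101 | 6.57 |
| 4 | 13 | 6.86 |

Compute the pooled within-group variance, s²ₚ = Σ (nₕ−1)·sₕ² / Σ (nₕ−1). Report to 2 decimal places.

1: (99−1)·26.45² = 98·699.6025 = 68561.045
2: (101−1)·8.79² = 100·77.2641 = 7726.41
3: (101−1)·6.57² = 100·43.1649 = 4316.49
4: (13−1)·6.86² = 12·47.0596 = 564.7152
Numerator = 81168.6602; denominator = Σ(nₕ−1) = 310.
s²ₚ = 81168.6602/310 = 261.8344... → 261.83.

261.83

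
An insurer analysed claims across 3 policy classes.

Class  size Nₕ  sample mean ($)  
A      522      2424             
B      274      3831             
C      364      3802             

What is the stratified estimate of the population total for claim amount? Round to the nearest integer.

Estimate total by summing Nₕ·x̄ₕ over strata.
522·2424 + 274·3831 + 364·3802 = 1265328 + 1049694 + 1383928 = 3698950.

3698950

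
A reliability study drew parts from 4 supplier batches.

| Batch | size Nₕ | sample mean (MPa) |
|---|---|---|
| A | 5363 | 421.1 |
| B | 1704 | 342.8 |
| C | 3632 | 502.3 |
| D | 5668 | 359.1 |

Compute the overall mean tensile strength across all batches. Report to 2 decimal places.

409.50

N = 16367; weights Wₕ = Nₕ/N = (0.3277, 0.1041, 0.2219, 0.3463).
x̄_st = Σ Wₕ·x̄ₕ = 0.3277·421.1 + 0.1041·342.8 + 0.2219·502.3 + 0.3463·359.1 ≈ 409.4961...
→ 409.50.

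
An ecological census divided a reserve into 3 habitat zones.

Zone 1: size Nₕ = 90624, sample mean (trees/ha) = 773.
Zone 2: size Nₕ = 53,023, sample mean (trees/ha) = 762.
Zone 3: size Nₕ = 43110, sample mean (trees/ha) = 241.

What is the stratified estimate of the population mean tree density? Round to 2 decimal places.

647.07

N = 186757; weights Wₕ = Nₕ/N = (0.4853, 0.2839, 0.2308).
x̄_st = Σ Wₕ·x̄ₕ = 0.4853·773 + 0.2839·762 + 0.2308·241 ≈ 647.0729...
→ 647.07.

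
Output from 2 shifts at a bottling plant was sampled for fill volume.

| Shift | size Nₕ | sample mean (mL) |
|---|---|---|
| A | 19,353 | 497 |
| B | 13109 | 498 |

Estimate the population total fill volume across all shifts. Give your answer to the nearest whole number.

16146723

Estimate total by summing Nₕ·x̄ₕ over strata.
19353·497 + 13109·498 = 9618441 + 6528282 = 16146723.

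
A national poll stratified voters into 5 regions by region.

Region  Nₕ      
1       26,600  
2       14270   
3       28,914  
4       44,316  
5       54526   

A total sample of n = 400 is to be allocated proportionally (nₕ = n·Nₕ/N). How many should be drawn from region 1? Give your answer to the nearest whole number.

63

Share of region 1 = 26600/168626 = 0.15775.
Allocate 400 × 0.15775 = 63.098... → 63.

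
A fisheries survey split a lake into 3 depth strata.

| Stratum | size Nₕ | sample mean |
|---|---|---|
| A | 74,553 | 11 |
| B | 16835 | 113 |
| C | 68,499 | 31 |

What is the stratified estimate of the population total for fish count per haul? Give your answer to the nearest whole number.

Estimate total by summing Nₕ·x̄ₕ over strata.
74553·11 + 16835·113 + 68499·31 = 820083 + 1902355 + 2123469 = 4845907.

4845907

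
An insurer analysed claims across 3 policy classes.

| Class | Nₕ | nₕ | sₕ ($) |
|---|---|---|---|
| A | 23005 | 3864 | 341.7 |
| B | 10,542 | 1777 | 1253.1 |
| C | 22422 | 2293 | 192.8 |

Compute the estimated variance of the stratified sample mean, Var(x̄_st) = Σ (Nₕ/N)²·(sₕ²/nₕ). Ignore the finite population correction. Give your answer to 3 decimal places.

N = 55969. Term for each stratum: Wₕ²sₕ²/nₕ.
Var(x̄_st) = 5.105076 + 31.349813 + 2.601738 = 39.056628 → 39.057.

39.057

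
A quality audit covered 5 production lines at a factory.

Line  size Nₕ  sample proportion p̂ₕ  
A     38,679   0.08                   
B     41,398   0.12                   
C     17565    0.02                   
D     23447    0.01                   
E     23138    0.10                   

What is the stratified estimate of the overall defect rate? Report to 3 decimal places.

N = 38679 + 41398 + 17565 + 23447 + 23138 = 144227.
Overall proportion = Σ (Nₕ/N)·p̂ₕ.
Σ Nₕp̂ₕ = 3094.32 + 4967.76 + 351.3 + 234.47 + 2313.8 = 10961.65.
10961.65 / 144227 = 0.07600... → 0.076.

0.076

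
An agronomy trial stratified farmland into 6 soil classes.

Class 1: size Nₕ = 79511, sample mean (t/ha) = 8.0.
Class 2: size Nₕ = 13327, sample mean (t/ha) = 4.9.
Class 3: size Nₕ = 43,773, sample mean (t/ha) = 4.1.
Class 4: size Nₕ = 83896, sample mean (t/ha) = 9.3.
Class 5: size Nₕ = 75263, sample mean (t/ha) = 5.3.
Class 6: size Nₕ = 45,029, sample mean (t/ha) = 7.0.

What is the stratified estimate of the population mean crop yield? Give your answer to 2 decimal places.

x̄_st = (Σ Nₕx̄ₕ) / (Σ Nₕ) = (79511·8.0 + 13327·4.9 + 43773·4.1 + 83896·9.3 + 75263·5.3 + 45029·7.0) / 340799
= 2375189.3 / 340799 = 6.9695... → 6.97.

6.97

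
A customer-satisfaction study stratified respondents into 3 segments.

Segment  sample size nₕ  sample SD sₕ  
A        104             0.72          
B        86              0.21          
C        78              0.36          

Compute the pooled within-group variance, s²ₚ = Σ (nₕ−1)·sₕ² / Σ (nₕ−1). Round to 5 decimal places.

A: (104−1)·0.72² = 103·0.5184 = 53.3952
B: (86−1)·0.21² = 85·0.0441 = 3.7485
C: (78−1)·0.36² = 77·0.1296 = 9.9792
Numerator = 67.1229; denominator = Σ(nₕ−1) = 265.
s²ₚ = 67.1229/265 = 0.2532940... → 0.25329.

0.25329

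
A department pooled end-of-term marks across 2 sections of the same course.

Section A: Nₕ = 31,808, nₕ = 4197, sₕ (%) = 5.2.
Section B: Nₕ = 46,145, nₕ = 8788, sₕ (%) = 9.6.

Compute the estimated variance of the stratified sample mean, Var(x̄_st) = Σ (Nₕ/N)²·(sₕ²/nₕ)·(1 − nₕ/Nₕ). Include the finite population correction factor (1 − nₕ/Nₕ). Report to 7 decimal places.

0.0039061

N = 77953; Wₕ = Nₕ/N.
section A: (31808/77953)²·5.2²/4197·(1 − 4197/31808) = 0.0009311519
section B: (46145/77953)²·9.6²/8788·(1 − 8788/46145) = 0.0029749755
Sum = 0.0039061274 → 0.0039061.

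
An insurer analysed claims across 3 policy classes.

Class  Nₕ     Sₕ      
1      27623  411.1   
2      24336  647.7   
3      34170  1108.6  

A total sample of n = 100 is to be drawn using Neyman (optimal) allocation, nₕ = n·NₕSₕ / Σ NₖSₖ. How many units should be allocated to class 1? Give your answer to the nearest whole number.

17

Σ NₕSₕ = 27623·411.1 + 24336·647.7 + 34170·1108.6 = 64999104.5.
Share for 1: 11355815.3/64999104.5 = 0.17471.
n_1 = 100 × 0.17471 = 17.471... → 17.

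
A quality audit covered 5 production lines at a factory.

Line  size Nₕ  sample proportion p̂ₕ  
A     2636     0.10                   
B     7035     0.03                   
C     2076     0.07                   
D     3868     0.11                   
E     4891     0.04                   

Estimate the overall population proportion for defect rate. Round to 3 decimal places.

0.061

Wₕ = Nₕ/N with N = 20506: 0.1285, 0.3431, 0.1012, 0.1886, 0.2385.
p̂_st = 0.1285·0.10 + 0.3431·0.03 + 0.1012·0.07 + 0.1886·0.11 + 0.2385·0.04 ≈ 0.06052... → 0.061.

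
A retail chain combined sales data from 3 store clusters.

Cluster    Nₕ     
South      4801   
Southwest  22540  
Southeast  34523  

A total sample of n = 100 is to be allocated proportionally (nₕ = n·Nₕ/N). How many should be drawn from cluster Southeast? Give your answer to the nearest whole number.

N = 4801 + 22540 + 34523 = 61864.
n_Southeast = 100·34523/61864 = 55.805... → 56.

56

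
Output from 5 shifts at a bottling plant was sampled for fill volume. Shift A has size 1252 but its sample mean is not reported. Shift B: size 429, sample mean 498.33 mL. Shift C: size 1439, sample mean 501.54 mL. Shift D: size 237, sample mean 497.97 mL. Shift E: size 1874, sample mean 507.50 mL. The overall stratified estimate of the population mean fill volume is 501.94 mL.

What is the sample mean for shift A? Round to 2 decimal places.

496.07

Σ Nₕx̄ₕ = N·μ, so 1252·x̄_A = 5231·501.94 − (429·498.33 + 1439·501.54 + 237·497.97 + 1874·507.50).
= 2625648.14 − 2004573.52 = 621074.62.
x̄_A = 621074.62 / 1252 = 496.0660... → 496.07.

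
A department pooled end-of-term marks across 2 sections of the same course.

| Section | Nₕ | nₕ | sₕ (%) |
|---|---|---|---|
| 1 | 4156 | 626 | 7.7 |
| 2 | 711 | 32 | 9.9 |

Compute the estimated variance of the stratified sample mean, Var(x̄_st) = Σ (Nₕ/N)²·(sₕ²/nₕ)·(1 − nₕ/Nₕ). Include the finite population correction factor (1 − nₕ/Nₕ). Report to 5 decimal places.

N = 4867. Term for each stratum: Wₕ²sₕ²/nₕ·(1−nₕ/Nₕ).
Var(x̄_st) = 0.05865900 + 0.06242192 = 0.12108092 → 0.12108.

0.12108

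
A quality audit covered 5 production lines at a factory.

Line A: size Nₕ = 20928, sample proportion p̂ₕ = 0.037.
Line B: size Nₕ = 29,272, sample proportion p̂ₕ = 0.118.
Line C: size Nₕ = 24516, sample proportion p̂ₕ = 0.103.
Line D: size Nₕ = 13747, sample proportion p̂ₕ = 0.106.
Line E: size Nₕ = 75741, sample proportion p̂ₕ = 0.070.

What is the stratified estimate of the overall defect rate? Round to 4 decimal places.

Wₕ = Nₕ/N with N = 164204: 0.1275, 0.1783, 0.1493, 0.0837, 0.4613.
p̂_st = 0.1275·0.037 + 0.1783·0.118 + 0.1493·0.103 + 0.0837·0.106 + 0.4613·0.070 ≈ 0.082292... → 0.0823.

0.0823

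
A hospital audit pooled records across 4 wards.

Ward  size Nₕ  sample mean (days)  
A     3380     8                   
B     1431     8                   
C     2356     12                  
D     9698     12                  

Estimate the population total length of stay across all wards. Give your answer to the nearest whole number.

183136

A: 3380·8 = 27040
B: 1431·8 = 11448
C: 2356·12 = 28272
D: 9698·12 = 116376
τ̂ = Σ Nₕx̄ₕ = 183136.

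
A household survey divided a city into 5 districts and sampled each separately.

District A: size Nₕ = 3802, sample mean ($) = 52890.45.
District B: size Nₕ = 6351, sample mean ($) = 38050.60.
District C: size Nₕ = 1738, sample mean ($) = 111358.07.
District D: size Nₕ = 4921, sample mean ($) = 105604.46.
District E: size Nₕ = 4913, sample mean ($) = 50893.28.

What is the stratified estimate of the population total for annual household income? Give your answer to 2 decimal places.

1406007409.46

A: 3802·52890.45 = 201089490.9
B: 6351·38050.60 = 241659360.6
C: 1738·111358.07 = 193540325.66
D: 4921·105604.46 = 519679547.66
E: 4913·50893.28 = 250038684.64
τ̂ = Σ Nₕx̄ₕ = 1406007409.46.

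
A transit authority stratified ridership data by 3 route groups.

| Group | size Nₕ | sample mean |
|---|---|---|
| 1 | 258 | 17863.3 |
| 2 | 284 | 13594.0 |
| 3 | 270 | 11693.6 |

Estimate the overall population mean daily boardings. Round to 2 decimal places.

N = 258 + 284 + 270 = 812.
The stratified mean weights each stratum mean by its population share Nₕ/N.
Σ Nₕx̄ₕ = 258·17863.3 + 284·13594.0 + 270·11693.6 = 4608731.4 + 3860696 + 3157272 = 11626699.4.
Divide by N: 11626699.4 / 812 = 14318.5953... → 14318.60.

14318.60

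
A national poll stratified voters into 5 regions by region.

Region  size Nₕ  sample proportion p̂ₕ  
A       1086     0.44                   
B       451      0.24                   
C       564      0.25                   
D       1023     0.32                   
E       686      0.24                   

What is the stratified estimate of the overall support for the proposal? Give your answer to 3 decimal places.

Wₕ = Nₕ/N with N = 3810: 0.2850, 0.1184, 0.1480, 0.2685, 0.1801.
p̂_st = 0.2850·0.44 + 0.1184·0.24 + 0.1480·0.25 + 0.2685·0.32 + 0.1801·0.24 ≈ 0.31997... → 0.320.

0.320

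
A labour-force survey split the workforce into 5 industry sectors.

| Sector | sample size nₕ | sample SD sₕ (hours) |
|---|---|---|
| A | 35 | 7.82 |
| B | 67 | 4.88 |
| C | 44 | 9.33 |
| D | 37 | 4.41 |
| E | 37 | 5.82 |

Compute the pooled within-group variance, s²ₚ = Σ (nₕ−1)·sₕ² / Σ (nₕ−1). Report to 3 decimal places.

43.319

Degrees of freedom: 34 + 66 + 43 + 36 + 36 = 215.
Σ(nₕ−1)sₕ² = 34·61.1524 + 66·23.8144 + 43·87.0489 + 36·19.4481 + 36·33.8724 = 9313.5727.
s²ₚ = 9313.5727 / 215 = 43.31894... → 43.319.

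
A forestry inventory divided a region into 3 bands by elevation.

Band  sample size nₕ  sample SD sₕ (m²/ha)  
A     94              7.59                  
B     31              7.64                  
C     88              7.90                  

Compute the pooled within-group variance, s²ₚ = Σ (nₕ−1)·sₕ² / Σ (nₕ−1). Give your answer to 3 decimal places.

59.706

A: (94−1)·7.59² = 93·57.6081 = 5357.5533
B: (31−1)·7.64² = 30·58.3696 = 1751.088
C: (88−1)·7.90² = 87·62.41 = 5429.67
Numerator = 12538.3113; denominator = Σ(nₕ−1) = 210.
s²ₚ = 12538.3113/210 = 59.70624... → 59.706.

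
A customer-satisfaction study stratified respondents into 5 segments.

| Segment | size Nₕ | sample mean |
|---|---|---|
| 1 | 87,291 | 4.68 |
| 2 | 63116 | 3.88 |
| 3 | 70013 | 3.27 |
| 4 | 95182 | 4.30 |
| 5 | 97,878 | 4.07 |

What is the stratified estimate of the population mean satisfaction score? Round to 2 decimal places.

N = 87291 + 63116 + 70013 + 95182 + 97878 = 413480.
Overall mean = Σ (Nₕ/N)·x̄ₕ — weight by population share, not a simple average.
Σ Nₕx̄ₕ = 87291·4.68 + 63116·3.88 + 70013·3.27 + 95182·4.30 + 97878·4.07 = 408521.88 + 244890.08 + 228942.51 + 409282.6 + 398363.46 = 1690000.53.
Divide by N: 1690000.53 / 413480 = 4.0873... → 4.09.

4.09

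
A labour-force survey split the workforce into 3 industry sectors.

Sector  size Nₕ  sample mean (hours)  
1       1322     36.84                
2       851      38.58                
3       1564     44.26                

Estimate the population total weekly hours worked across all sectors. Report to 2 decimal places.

150756.70

Estimate total by summing Nₕ·x̄ₕ over strata.
1322·36.84 + 851·38.58 + 1564·44.26 = 48702.48 + 32831.58 + 69222.64 = 150756.70.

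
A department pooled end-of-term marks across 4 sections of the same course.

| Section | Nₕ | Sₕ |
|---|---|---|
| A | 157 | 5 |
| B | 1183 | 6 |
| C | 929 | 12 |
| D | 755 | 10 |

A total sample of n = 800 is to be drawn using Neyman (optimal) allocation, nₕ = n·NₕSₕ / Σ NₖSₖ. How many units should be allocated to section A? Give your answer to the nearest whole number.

24

A: NₕSₕ = 157·5 = 785
B: NₕSₕ = 1183·6 = 7098
C: NₕSₕ = 929·12 = 11148
D: NₕSₕ = 755·10 = 7550
Σ NₕSₕ = 26581.
n_A = 800·785/26581 = 23.626... → 24.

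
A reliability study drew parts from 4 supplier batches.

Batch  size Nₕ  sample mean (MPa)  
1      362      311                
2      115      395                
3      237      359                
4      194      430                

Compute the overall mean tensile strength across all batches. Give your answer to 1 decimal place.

359.6

x̄_st = (Σ Nₕx̄ₕ) / (Σ Nₕ) = (362·311 + 115·395 + 237·359 + 194·430) / 908
= 326510 / 908 = 359.593... → 359.6.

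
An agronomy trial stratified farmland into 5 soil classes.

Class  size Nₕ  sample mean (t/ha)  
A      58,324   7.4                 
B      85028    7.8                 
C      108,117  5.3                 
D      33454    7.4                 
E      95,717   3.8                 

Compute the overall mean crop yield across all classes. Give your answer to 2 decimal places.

N = 380640; weights Wₕ = Nₕ/N = (0.1532, 0.2234, 0.2840, 0.0879, 0.2515).
x̄_st = Σ Wₕ·x̄ₕ = 0.1532·7.4 + 0.2234·7.8 + 0.2840·5.3 + 0.0879·7.4 + 0.2515·3.8 ≈ 5.9876...
→ 5.99.

5.99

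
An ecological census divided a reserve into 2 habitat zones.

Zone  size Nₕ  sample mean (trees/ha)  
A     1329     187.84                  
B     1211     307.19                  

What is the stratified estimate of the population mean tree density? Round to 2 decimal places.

N = 1329 + 1211 = 2540.
Overall mean = Σ (Nₕ/N)·x̄ₕ — weight by population share, not a simple average.
Σ Nₕx̄ₕ = 1329·187.84 + 1211·307.19 = 249639.36 + 372007.09 = 621646.45.
Divide by N: 621646.45 / 2540 = 244.7427... → 244.74.

244.74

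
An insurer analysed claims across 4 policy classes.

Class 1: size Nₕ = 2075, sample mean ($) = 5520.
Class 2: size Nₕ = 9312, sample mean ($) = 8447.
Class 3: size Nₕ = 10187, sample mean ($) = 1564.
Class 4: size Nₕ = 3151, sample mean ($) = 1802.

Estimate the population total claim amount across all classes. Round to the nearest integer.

1: 2075·5520 = 11454000
2: 9312·8447 = 78658464
3: 10187·1564 = 15932468
4: 3151·1802 = 5678102
τ̂ = Σ Nₕx̄ₕ = 111723034.

111723034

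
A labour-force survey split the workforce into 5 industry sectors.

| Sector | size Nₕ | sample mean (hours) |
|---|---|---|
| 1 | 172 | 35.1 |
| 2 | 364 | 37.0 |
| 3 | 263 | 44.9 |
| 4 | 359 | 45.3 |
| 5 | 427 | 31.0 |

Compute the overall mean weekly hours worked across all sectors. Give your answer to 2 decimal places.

N = 1585; weights Wₕ = Nₕ/N = (0.1085, 0.2297, 0.1659, 0.2265, 0.2694).
x̄_st = Σ Wₕ·x̄ₕ = 0.1085·35.1 + 0.2297·37.0 + 0.1659·44.9 + 0.2265·45.3 + 0.2694·31.0 ≈ 38.3682...
→ 38.37.

38.37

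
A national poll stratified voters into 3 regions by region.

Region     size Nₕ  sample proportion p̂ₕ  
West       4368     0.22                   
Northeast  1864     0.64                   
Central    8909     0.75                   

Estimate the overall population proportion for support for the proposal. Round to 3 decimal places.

Wₕ = Nₕ/N with N = 15141: 0.2885, 0.1231, 0.5884.
p̂_st = 0.2885·0.22 + 0.1231·0.64 + 0.5884·0.75 ≈ 0.58356... → 0.584.

0.584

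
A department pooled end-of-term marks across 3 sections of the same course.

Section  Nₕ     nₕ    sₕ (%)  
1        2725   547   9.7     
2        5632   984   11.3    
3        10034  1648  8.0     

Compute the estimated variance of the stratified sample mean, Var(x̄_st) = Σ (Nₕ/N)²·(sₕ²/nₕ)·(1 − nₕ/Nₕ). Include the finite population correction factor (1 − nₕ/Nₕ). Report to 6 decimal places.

0.022723

N = 18391. Term for each stratum: Wₕ²sₕ²/nₕ·(1−nₕ/Nₕ).
Var(x̄_st) = 0.003018352 + 0.010043379 + 0.009661422 = 0.022723153 → 0.022723.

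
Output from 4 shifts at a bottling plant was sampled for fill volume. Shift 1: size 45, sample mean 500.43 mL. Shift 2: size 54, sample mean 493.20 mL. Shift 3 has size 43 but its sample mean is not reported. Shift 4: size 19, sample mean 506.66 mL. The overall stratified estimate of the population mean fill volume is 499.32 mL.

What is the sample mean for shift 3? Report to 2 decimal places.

502.60

Σ Nₕx̄ₕ = N·μ, so 43·x̄_3 = 161·499.32 − (45·500.43 + 54·493.20 + 19·506.66).
= 80390.52 − 58778.69 = 21611.83.
x̄_3 = 21611.83 / 43 = 502.6007... → 502.60.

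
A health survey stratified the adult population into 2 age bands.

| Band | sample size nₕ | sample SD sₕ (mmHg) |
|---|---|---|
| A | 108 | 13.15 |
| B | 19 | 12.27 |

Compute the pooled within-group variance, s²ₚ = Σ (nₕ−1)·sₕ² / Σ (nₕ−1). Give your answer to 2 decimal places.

169.70

A: (108−1)·13.15² = 107·172.9225 = 18502.7075
B: (19−1)·12.27² = 18·150.5529 = 2709.9522
Numerator = 21212.6597; denominator = Σ(nₕ−1) = 125.
s²ₚ = 21212.6597/125 = 169.7013... → 169.70.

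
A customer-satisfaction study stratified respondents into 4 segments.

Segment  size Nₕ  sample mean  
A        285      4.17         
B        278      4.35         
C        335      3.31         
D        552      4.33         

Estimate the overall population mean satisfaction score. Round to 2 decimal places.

4.07

N = 1450; weights Wₕ = Nₕ/N = (0.1966, 0.1917, 0.2310, 0.3807).
x̄_st = Σ Wₕ·x̄ₕ = 0.1966·4.17 + 0.1917·4.35 + 0.2310·3.31 + 0.3807·4.33 ≈ 4.0667...
→ 4.07.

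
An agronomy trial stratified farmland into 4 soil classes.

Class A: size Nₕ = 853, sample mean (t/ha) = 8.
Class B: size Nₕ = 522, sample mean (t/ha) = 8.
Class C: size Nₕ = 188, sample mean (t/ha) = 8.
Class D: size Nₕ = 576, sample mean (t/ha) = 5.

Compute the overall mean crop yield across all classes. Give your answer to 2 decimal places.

7.19

x̄_st = (Σ Nₕx̄ₕ) / (Σ Nₕ) = (853·8 + 522·8 + 188·8 + 576·5) / 2139
= 15384 / 2139 = 7.1921... → 7.19.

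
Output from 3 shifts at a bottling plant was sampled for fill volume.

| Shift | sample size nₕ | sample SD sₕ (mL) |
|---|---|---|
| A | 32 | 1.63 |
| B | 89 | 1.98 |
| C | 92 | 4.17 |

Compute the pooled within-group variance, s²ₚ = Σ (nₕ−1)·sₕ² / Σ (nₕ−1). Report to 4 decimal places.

A: (32−1)·1.63² = 31·2.6569 = 82.3639
B: (89−1)·1.98² = 88·3.9204 = 344.9952
C: (92−1)·4.17² = 91·17.3889 = 1582.3899
Numerator = 2009.749; denominator = Σ(nₕ−1) = 210.
s²ₚ = 2009.749/210 = 9.570233... → 9.5702.

9.5702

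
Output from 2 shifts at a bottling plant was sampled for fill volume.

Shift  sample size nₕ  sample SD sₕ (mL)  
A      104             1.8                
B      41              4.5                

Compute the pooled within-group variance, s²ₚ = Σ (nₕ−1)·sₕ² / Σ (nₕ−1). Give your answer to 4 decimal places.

7.9980

Degrees of freedom: 103 + 40 = 143.
Σ(nₕ−1)sₕ² = 103·3.24 + 40·20.25 = 1143.72.
s²ₚ = 1143.72 / 143 = 7.998042... → 7.9980.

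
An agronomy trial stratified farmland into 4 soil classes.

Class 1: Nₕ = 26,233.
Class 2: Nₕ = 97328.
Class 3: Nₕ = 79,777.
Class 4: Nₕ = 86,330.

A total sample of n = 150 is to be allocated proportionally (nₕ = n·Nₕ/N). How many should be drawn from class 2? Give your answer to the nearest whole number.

N = 26233 + 97328 + 79777 + 86330 = 289668.
n_2 = 150·97328/289668 = 50.400... → 50.

50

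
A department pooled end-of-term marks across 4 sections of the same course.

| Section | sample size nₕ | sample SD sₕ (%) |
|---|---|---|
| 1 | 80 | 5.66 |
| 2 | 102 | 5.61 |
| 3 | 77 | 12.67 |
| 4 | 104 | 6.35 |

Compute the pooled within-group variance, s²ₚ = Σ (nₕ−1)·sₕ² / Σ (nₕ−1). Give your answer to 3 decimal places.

61.457

1: (80−1)·5.66² = 79·32.0356 = 2530.8124
2: (102−1)·5.61² = 101·31.4721 = 3178.6821
3: (77−1)·12.67² = 76·160.5289 = 12200.1964
4: (104−1)·6.35² = 103·40.3225 = 4153.2175
Numerator = 22062.9084; denominator = Σ(nₕ−1) = 359.
s²ₚ = 22062.9084/359 = 61.45657... → 61.457.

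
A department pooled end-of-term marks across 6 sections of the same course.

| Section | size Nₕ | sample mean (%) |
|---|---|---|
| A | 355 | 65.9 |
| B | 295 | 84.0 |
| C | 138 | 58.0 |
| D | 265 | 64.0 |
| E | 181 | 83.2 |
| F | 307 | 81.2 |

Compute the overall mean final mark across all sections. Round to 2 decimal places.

73.41

x̄_st = (Σ Nₕx̄ₕ) / (Σ Nₕ) = (355·65.9 + 295·84.0 + 138·58.0 + 265·64.0 + 181·83.2 + 307·81.2) / 1541
= 113126.1 / 1541 = 73.4108... → 73.41.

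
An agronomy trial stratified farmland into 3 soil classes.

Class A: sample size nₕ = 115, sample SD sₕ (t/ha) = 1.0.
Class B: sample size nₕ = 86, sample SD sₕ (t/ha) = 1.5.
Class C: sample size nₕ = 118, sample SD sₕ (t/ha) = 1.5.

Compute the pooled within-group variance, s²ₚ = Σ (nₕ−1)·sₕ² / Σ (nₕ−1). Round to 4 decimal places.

Degrees of freedom: 114 + 85 + 117 = 316.
Σ(nₕ−1)sₕ² = 114·1 + 85·2.25 + 117·2.25 = 568.5.
s²ₚ = 568.5 / 316 = 1.799051... → 1.7991.

1.7991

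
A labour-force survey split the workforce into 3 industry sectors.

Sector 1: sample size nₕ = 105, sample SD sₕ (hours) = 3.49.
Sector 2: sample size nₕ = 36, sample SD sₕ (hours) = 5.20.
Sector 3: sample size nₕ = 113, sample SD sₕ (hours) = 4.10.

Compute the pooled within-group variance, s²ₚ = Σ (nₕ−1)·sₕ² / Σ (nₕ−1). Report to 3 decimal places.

Degrees of freedom: 104 + 35 + 112 = 251.
Σ(nₕ−1)sₕ² = 104·12.1801 + 35·27.04 + 112·16.81 = 4095.8504.
s²ₚ = 4095.8504 / 251 = 16.31813... → 16.318.

16.318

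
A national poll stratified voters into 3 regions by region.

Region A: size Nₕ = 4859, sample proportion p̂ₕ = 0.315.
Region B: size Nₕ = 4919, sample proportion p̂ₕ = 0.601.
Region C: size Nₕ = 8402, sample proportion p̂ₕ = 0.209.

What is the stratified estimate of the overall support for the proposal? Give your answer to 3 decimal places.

N = 4859 + 4919 + 8402 = 18180.
Overall proportion = Σ (Nₕ/N)·p̂ₕ.
Σ Nₕp̂ₕ = 1530.585 + 2956.319 + 1756.018 = 6242.922.
6242.922 / 18180 = 0.34340... → 0.343.

0.343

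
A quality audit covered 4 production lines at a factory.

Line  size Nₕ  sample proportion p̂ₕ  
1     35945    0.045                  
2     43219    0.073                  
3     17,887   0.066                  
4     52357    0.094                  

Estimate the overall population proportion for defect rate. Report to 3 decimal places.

0.073

Wₕ = Nₕ/N with N = 149408: 0.2406, 0.2893, 0.1197, 0.3504.
p̂_st = 0.2406·0.045 + 0.2893·0.073 + 0.1197·0.066 + 0.3504·0.094 ≈ 0.07278... → 0.073.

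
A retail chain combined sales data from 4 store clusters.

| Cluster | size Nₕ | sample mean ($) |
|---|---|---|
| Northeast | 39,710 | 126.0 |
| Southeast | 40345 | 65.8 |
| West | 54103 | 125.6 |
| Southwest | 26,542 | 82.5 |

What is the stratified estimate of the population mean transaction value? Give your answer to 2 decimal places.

103.57

x̄_st = (Σ Nₕx̄ₕ) / (Σ Nₕ) = (39710·126.0 + 40345·65.8 + 54103·125.6 + 26542·82.5) / 160700
= 16643212.8 / 160700 = 103.5670... → 103.57.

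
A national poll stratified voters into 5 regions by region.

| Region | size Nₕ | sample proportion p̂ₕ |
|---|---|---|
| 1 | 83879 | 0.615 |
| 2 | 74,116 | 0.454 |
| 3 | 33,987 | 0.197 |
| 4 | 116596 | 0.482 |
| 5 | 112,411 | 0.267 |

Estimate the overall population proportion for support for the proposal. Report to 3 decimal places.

N = 83879 + 74116 + 33987 + 116596 + 112411 = 420989.
Overall proportion = Σ (Nₕ/N)·p̂ₕ.
Σ Nₕp̂ₕ = 51585.585 + 33648.664 + 6695.439 + 56199.272 + 30013.737 = 178142.697.
178142.697 / 420989 = 0.42315... → 0.423.

0.423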